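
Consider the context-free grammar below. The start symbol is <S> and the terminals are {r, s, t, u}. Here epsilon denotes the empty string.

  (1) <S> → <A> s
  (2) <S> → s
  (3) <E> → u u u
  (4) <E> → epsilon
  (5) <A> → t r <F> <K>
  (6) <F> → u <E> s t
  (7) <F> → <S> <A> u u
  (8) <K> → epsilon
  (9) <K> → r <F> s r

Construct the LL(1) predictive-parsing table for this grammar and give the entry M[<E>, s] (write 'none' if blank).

<E> → epsilon

FIRST(<E>) = {epsilon, u}
FIRST(<A>) = {t}
FIRST(<K>) = {epsilon, r}
FIRST(<S>) = {s, t}  (via <A> s)
FIRST(<F>) = {s, t, u}  (via <S> <A> u u)
FOLLOW(<S>) includes $ since <S> is the start symbol.
FOLLOW(<E>): in <F>→u <E> s t, <E> is followed by s t with FIRST {s}. Thus FOLLOW(<E>) = {s}.
For <E> → u u u: FIRST(u u u) = {u}, so it goes in M[<E>, t] for t ∈ {u}.
For <E> → epsilon: FIRST(epsilon) = {epsilon}, so it goes in M[<E>, t] for t ∈ {}; since epsilon ∈ FIRST, also for every t ∈ FOLLOW(<E>) = {s}.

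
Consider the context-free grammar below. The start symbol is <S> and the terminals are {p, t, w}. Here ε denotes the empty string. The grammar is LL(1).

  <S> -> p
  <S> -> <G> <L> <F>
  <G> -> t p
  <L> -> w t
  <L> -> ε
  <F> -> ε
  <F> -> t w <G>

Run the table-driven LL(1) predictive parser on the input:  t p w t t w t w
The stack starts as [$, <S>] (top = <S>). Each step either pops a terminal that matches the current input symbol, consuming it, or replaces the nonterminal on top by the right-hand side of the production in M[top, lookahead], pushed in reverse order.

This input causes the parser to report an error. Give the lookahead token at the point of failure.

w

      Stack          Input              Action
   1  $ <S>          t p w t t w t w $  expand <S> -> <G> <L> <F>
   2  $ <F> <L> <G>  t p w t t w t w $  expand <G> -> t p
   3  $ <F> <L> p t  t p w t t w t w $  match t
   4  $ <F> <L> p    p w t t w t w $    match p
   5  $ <F> <L>      w t t w t w $      expand <L> -> w t
   6  $ <F> t w      w t t w t w $      match w
   7  $ <F> t        t t w t w $        match t
   8  $ <F>          t w t w $          expand <F> -> t w <G>
   9  $ <G> w t      t w t w $          match t
  10  $ <G> w        w t w $            match w
  11  $ <G>          t w $              expand <G> -> t p
  12  $ p t          t w $              match t
  13  $ p            w $                error: top is terminal p but lookahead is w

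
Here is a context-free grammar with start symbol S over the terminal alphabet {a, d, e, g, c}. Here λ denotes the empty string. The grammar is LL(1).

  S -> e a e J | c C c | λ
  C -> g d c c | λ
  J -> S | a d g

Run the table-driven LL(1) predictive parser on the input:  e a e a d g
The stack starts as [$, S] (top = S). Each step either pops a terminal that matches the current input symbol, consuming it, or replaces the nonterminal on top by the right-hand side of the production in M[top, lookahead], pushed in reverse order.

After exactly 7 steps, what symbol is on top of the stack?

g

step 1: stack=$ S  input=e a e a d g $  — expand S -> e a e J
step 2: stack=$ J e a e  input=e a e a d g $  — match e
step 3: stack=$ J e a  input=a e a d g $  — match a
step 4: stack=$ J e  input=e a d g $  — match e
step 5: stack=$ J  input=a d g $  — expand J -> a d g
step 6: stack=$ g d a  input=a d g $  — match a
step 7: stack=$ g d  input=d g $  — match d
Stack after step 7: $ g (top = g).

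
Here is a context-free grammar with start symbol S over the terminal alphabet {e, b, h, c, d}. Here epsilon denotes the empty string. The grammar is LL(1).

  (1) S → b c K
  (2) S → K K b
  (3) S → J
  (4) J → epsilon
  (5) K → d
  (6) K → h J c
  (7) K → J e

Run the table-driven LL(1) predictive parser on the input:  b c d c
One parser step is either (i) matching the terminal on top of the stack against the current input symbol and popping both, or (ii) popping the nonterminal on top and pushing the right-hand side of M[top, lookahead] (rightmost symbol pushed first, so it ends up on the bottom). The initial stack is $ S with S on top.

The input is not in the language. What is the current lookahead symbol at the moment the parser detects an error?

c

     Stack    Input      Action
  1  $ S      b c d c $  expand S → b c K
  2  $ K c b  b c d c $  match b
  3  $ K c    c d c $    match c
  4  $ K      d c $      expand K → d
  5  $ d      d c $      match d
  6  $        c $        error: stack empty but input remains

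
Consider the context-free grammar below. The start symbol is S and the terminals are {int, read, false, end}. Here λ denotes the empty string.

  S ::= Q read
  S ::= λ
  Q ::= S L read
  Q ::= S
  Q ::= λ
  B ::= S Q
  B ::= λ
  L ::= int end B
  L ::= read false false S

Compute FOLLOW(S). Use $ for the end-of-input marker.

FIRST(L) = {int, read}
FIRST(S) = {λ, int, read}  (via Q read)
FIRST(Q) = {λ, int, read}  (via S L read, S)
FIRST(B) = {λ, int, read}  (via S Q)
FOLLOW(S) includes $ since S is the start symbol.
FOLLOW(L): in Q::=S L read, L is followed by read with FIRST {read}. Thus FOLLOW(L) = {read}.
FOLLOW(B): in L::=int end B, the suffix after B is empty, so FOLLOW(B) ⊇ FOLLOW(L) = {read}. Thus FOLLOW(B) = {read}.
FOLLOW(Q): in S::=Q read, Q is followed by read with FIRST {read}; in B::=S Q, the suffix after Q is empty, so FOLLOW(Q) ⊇ FOLLOW(B) = {read}. Thus FOLLOW(Q) = {read}.
FOLLOW(S): in Q::=S L read, S is followed by L read with FIRST {int, read}; in Q::=S, the suffix after S is empty, so FOLLOW(S) ⊇ FOLLOW(Q) = {read}; in B::=S Q, S is followed by Q with FIRST {λ, int, read}; in B::=S Q, the suffix after S is nullable, so FOLLOW(S) ⊇ FOLLOW(B) = {read}; in L::=read false false S, the suffix after S is empty, so FOLLOW(S) ⊇ FOLLOW(L) = {read}. Thus FOLLOW(S) = {$, int, read}.

{$, int, read}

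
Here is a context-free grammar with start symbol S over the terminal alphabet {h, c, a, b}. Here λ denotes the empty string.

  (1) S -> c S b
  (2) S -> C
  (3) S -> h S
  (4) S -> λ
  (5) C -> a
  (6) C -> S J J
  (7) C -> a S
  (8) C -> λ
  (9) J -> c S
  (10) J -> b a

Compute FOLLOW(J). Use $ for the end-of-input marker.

{$, b, c}

FIRST(J): from J->c S we get {c}; from J->b a we get {b}. So FIRST(J) = {b, c}.
FIRST(S): from S->c S b we get {c}; from S->C we get {λ, a, b, c, h}; from S->h S we get {h}; from S->λ we get {λ}. So FIRST(S) = {λ, a, b, c, h}.
FIRST(C): from C->a we get {a}; from C->S J J we get {a, b, c, h}; from C->a S we get {a}; from C->λ we get {λ}. So FIRST(C) = {λ, a, b, c, h}.
FOLLOW(S) includes $ since S is the start symbol.
FOLLOW(S): in S->c S b, S is followed by b with FIRST {b}; in S->h S, the suffix after S is empty (adds nothing new); in C->S J J, S is followed by J J with FIRST {b, c}; in C->a S, the suffix after S is empty, so FOLLOW(S) ⊇ FOLLOW(C) = {$, b, c}; in J->c S, the suffix after S is empty, so FOLLOW(S) ⊇ FOLLOW(J) = {$, b, c}. Thus FOLLOW(S) = {$, b, c}.
FOLLOW(C): in S->C, the suffix after C is empty, so FOLLOW(C) ⊇ FOLLOW(S) = {$, b, c}. Thus FOLLOW(C) = {$, b, c}.
FOLLOW(J): in C->S J J (occurrence 1), J is followed by J with FIRST {b, c}; in C->S J J (occurrence 2), the suffix after J is empty, so FOLLOW(J) ⊇ FOLLOW(C) = {$, b, c}. Thus FOLLOW(J) = {$, b, c}.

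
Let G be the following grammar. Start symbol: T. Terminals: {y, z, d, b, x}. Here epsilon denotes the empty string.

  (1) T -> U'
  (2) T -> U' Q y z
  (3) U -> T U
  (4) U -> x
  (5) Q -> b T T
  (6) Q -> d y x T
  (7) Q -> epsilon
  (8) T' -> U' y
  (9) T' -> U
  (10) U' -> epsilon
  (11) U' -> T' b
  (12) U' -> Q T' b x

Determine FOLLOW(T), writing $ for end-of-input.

{$, b, d, x, y}

FIRST(Q) = {epsilon, b, d}
FIRST(T) = {epsilon, b, d, x, y}  (via U', U' Q y z)
FIRST(U) = {b, d, x, y}  (via T U)
FIRST(T') = {b, d, x, y}  (via U' y, U)
FIRST(U') = {epsilon, b, d, x, y}  (via T' b, Q T' b x)
FOLLOW(T) includes $ since T is the start symbol.
FOLLOW(Q): in T->U' Q y z, Q is followed by y z with FIRST {y}; in U'->Q T' b x, Q is followed by T' b x with FIRST {b, d, x, y}. Thus FOLLOW(Q) = {b, d, x, y}.
FOLLOW(T): in U->T U, T is followed by U with FIRST {b, d, x, y}; in Q->b T T (occurrence 1), T is followed by T with FIRST {epsilon, b, d, x, y}; in Q->b T T (occurrence 1), the suffix after T is nullable, so FOLLOW(T) ⊇ FOLLOW(Q) = {b, d, x, y}; in Q->b T T (occurrence 2), the suffix after T is empty, so FOLLOW(T) ⊇ FOLLOW(Q) = {b, d, x, y}; in Q->d y x T, the suffix after T is empty, so FOLLOW(T) ⊇ FOLLOW(Q) = {b, d, x, y}. Thus FOLLOW(T) = {$, b, d, x, y}.
FOLLOW(T'): in U'->T' b, T' is followed by b with FIRST {b}; in U'->Q T' b x, T' is followed by b x with FIRST {b}. Thus FOLLOW(T') = {b}.
FOLLOW(U): in U->T U, the suffix after U is empty (adds nothing new); in T'->U, the suffix after U is empty, so FOLLOW(U) ⊇ FOLLOW(T') = {b}. Thus FOLLOW(U) = {b}.
FOLLOW(U'): in T->U', the suffix after U' is empty, so FOLLOW(U') ⊇ FOLLOW(T) = {$, b, d, x, y}; in T->U' Q y z, U' is followed by Q y z with FIRST {b, d, y}; in T'->U' y, U' is followed by y with FIRST {y}. Thus FOLLOW(U') = {$, b, d, x, y}.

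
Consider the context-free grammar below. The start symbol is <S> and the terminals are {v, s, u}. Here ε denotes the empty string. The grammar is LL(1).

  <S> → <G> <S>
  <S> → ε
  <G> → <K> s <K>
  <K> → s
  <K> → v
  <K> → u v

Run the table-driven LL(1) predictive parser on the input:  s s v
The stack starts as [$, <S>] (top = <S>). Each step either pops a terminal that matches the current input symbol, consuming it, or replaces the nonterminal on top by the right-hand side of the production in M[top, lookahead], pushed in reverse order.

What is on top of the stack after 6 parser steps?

     Stack            Input    Action
  1  $ <S>            s s v $  expand <S> → <G> <S>
  2  $ <S> <G>        s s v $  expand <G> → <K> s <K>
  3  $ <S> <K> s <K>  s s v $  expand <K> → s
  4  $ <S> <K> s s    s s v $  match s
  5  $ <S> <K> s      s v $    match s
  6  $ <S> <K>        v $      expand <K> → v
Stack after step 6: $ <S> v (top = v).

v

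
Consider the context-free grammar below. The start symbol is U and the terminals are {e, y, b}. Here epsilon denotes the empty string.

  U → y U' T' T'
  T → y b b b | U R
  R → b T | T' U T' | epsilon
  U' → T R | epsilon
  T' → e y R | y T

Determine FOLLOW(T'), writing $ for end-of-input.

FIRST(U) = {y}
FIRST(T') = {e, y}
FIRST(T) = {y}  (via U R)
FIRST(R) = {epsilon, b, e, y}  (via T' U T')
FIRST(U') = {epsilon, y}  (via T R)
FOLLOW(U) includes $ since U is the start symbol.
FOLLOW(U'): in U→y U' T' T', U' is followed by T' T' with FIRST {e, y}. Thus FOLLOW(U') = {e, y}.
FOLLOW(U): in T→U R, U is followed by R with FIRST {epsilon, b, e, y}; in T→U R, the suffix after U is nullable, so FOLLOW(U) ⊇ FOLLOW(T) = {$, b, e, y}; in R→T' U T', U is followed by T' with FIRST {e, y}. Thus FOLLOW(U) = {$, b, e, y}.
FOLLOW(T): in R→b T, the suffix after T is empty, so FOLLOW(T) ⊇ FOLLOW(R) = {$, b, e, y}; in U'→T R, T is followed by R with FIRST {epsilon, b, e, y}; in U'→T R, the suffix after T is nullable, so FOLLOW(T) ⊇ FOLLOW(U') = {e, y}; in T'→y T, the suffix after T is empty, so FOLLOW(T) ⊇ FOLLOW(T') = {$, b, e, y}. Thus FOLLOW(T) = {$, b, e, y}.
FOLLOW(R): in T→U R, the suffix after R is empty, so FOLLOW(R) ⊇ FOLLOW(T) = {$, b, e, y}; in U'→T R, the suffix after R is empty, so FOLLOW(R) ⊇ FOLLOW(U') = {e, y}; in T'→e y R, the suffix after R is empty, so FOLLOW(R) ⊇ FOLLOW(T') = {$, b, e, y}. Thus FOLLOW(R) = {$, b, e, y}.
FOLLOW(T'): in U→y U' T' T' (occurrence 1), T' is followed by T' with FIRST {e, y}; in U→y U' T' T' (occurrence 2), the suffix after T' is empty, so FOLLOW(T') ⊇ FOLLOW(U) = {$, b, e, y}; in R→T' U T' (occurrence 1), T' is followed by U T' with FIRST {y}; in R→T' U T' (occurrence 2), the suffix after T' is empty, so FOLLOW(T') ⊇ FOLLOW(R) = {$, b, e, y}. Thus FOLLOW(T') = {$, b, e, y}.

{$, b, e, y}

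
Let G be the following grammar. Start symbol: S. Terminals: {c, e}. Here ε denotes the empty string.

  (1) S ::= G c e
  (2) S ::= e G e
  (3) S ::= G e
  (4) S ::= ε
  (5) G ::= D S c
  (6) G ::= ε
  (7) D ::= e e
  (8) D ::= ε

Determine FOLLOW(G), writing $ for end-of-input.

FIRST(D) = {ε, e}
FIRST(S) = {ε, c, e}  (via G c e, G e)
FIRST(G) = {ε, c, e}  (via D S c)
FOLLOW(S) includes $ since S is the start symbol.
FOLLOW(S): in G::=D S c, S is followed by c with FIRST {c}. Thus FOLLOW(S) = {$, c}.
FOLLOW(G): in S::=G c e, G is followed by c e with FIRST {c}; in S::=e G e, G is followed by e with FIRST {e}; in S::=G e, G is followed by e with FIRST {e}. Thus FOLLOW(G) = {c, e}.
FOLLOW(D): in G::=D S c, D is followed by S c with FIRST {c, e}. Thus FOLLOW(D) = {c, e}.

{c, e}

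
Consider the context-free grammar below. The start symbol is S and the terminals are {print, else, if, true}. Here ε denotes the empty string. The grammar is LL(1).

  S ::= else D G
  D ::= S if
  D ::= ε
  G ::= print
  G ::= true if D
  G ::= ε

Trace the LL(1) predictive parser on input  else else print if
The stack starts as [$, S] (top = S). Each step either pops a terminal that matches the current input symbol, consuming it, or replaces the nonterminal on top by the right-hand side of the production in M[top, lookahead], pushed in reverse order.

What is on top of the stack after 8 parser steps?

if

     Stack            Input                 Action
  1  $ S              else else print if $  expand S ::= else D G
  2  $ G D else       else else print if $  match else
  3  $ G D            else print if $       expand D ::= S if
  4  $ G if S         else print if $       expand S ::= else D G
  5  $ G if G D else  else print if $       match else
  6  $ G if G D       print if $            expand D ::= ε
  7  $ G if G         print if $            expand G ::= print
  8  $ G if print     print if $            match print
Stack after step 8: $ G if (top = if).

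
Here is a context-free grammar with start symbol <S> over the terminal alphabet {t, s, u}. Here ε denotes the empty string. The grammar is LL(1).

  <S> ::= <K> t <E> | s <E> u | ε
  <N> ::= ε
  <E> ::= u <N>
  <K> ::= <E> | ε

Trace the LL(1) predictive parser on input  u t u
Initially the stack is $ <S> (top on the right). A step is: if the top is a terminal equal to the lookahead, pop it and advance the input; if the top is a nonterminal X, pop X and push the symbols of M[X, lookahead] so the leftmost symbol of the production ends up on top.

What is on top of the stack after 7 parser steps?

step 1: stack=$ <S>  input=u t u $  — expand <S> ::= <K> t <E>
step 2: stack=$ <E> t <K>  input=u t u $  — expand <K> ::= <E>
step 3: stack=$ <E> t <E>  input=u t u $  — expand <E> ::= u <N>
step 4: stack=$ <E> t <N> u  input=u t u $  — match u
step 5: stack=$ <E> t <N>  input=t u $  — expand <N> ::= ε
step 6: stack=$ <E> t  input=t u $  — match t
step 7: stack=$ <E>  input=u $  — expand <E> ::= u <N>
Stack after step 7: $ <N> u (top = u).

u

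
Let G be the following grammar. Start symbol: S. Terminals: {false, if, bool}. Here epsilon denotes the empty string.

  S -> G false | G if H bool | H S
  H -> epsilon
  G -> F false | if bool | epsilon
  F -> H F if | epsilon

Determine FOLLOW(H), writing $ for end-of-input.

{bool, false, if}

FIRST(H) = {epsilon}
FIRST(F) = {epsilon, if}  (via H F if)
FIRST(G) = {epsilon, false, if}  (via F false)
FIRST(S) = {false, if}  (via G false, G if H bool, H S)
FOLLOW(S) includes $ since S is the start symbol.
FOLLOW(S): in S->H S, the suffix after S is empty (adds nothing new). Thus FOLLOW(S) = {$}.
FOLLOW(H): in S->G if H bool, H is followed by bool with FIRST {bool}; in S->H S, H is followed by S with FIRST {false, if}; in F->H F if, H is followed by F if with FIRST {if}. Thus FOLLOW(H) = {bool, false, if}.
FOLLOW(G): in S->G false, G is followed by false with FIRST {false}; in S->G if H bool, G is followed by if H bool with FIRST {if}. Thus FOLLOW(G) = {false, if}.
FOLLOW(F): in G->F false, F is followed by false with FIRST {false}; in F->H F if, F is followed by if with FIRST {if}. Thus FOLLOW(F) = {false, if}.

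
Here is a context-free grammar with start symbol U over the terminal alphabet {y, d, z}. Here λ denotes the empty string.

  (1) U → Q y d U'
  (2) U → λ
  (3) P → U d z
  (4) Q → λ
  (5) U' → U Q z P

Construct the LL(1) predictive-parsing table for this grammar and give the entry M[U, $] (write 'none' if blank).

FIRST(Q): from Q→λ we get {λ}. So FIRST(Q) = {λ}.
FIRST(U): from U→Q y d U' we get {y}; from U→λ we get {λ}. So FIRST(U) = {λ, y}.
FIRST(P): from P→U d z we get {d, y}. So FIRST(P) = {d, y}.
FIRST(U'): from U'→U Q z P we get {y, z}. So FIRST(U') = {y, z}.
FOLLOW(U) includes $ since U is the start symbol.
FOLLOW(U): in P→U d z, U is followed by d z with FIRST {d}; in U'→U Q z P, U is followed by Q z P with FIRST {z}. Thus FOLLOW(U) = {$, d, z}.
For U → Q y d U': FIRST(Q y d U') = {y}, so it goes in M[U, t] for t ∈ {y}.
For U → λ: FIRST(λ) = {λ}, so it goes in M[U, t] for t ∈ {}; since λ ∈ FIRST, also for every t ∈ FOLLOW(U) = {$, d, z}.

U → λ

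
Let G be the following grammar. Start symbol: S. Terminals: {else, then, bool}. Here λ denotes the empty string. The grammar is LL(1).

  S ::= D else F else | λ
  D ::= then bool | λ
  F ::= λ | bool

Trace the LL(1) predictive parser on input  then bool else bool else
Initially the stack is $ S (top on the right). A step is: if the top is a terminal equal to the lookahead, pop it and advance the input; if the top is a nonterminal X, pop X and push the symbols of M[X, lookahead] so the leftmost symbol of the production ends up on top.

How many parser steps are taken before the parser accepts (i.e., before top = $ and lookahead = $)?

8

     Stack                    Input                       Action
  1  $ S                      then bool else bool else $  expand S ::= D else F else
  2  $ else F else D          then bool else bool else $  expand D ::= then bool
  3  $ else F else bool then  then bool else bool else $  match then
  4  $ else F else bool       bool else bool else $       match bool
  5  $ else F else            else bool else $            match else
  6  $ else F                 bool else $                 expand F ::= bool
  7  $ else bool              bool else $                 match bool
  8  $ else                   else $                      match else
Accept reached after 8 steps.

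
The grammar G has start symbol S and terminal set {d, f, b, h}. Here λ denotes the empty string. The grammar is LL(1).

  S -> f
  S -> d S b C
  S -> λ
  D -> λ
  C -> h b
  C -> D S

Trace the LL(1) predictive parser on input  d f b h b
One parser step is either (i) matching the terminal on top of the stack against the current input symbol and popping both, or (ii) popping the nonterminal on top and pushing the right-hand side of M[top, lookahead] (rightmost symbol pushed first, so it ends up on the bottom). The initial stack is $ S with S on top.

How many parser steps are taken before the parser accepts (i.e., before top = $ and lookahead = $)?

8

     Stack      Input        Action
  1  $ S        d f b h b $  expand S -> d S b C
  2  $ C b S d  d f b h b $  match d
  3  $ C b S    f b h b $    expand S -> f
  4  $ C b f    f b h b $    match f
  5  $ C b      b h b $      match b
  6  $ C        h b $        expand C -> h b
  7  $ b h      h b $        match h
  8  $ b        b $          match b
Accept reached after 8 steps.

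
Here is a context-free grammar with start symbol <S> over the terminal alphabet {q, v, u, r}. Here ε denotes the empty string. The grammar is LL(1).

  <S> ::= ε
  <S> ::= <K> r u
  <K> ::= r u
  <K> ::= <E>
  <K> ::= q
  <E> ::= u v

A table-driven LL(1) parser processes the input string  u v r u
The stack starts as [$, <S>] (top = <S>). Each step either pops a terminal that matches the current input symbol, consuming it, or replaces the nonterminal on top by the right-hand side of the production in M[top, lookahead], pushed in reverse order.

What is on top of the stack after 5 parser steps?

step 1: stack=$ <S>  input=u v r u $  — expand <S> ::= <K> r u
step 2: stack=$ u r <K>  input=u v r u $  — expand <K> ::= <E>
step 3: stack=$ u r <E>  input=u v r u $  — expand <E> ::= u v
step 4: stack=$ u r v u  input=u v r u $  — match u
step 5: stack=$ u r v  input=v r u $  — match v
Stack after step 5: $ u r (top = r).

r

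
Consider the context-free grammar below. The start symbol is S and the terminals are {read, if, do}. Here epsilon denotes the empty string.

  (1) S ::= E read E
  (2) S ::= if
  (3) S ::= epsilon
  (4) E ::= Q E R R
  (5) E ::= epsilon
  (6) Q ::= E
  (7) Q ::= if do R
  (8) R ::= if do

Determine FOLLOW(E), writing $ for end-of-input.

FIRST(R): from R::=if do we get {if}. So FIRST(R) = {if}.
FIRST(S): from S::=E read E we get {if, read}; from S::=if we get {if}; from S::=epsilon we get {epsilon}. So FIRST(S) = {epsilon, if, read}.
FIRST(E): from E::=Q E R R we get {if}; from E::=epsilon we get {epsilon}. So FIRST(E) = {epsilon, if}.
FIRST(Q): from Q::=E we get {epsilon, if}; from Q::=if do R we get {if}. So FIRST(Q) = {epsilon, if}.
FOLLOW(S) includes $ since S is the start symbol.
FOLLOW(S): S appears on no right-hand side. Thus FOLLOW(S) = {$}.
FOLLOW(Q): in E::=Q E R R, Q is followed by E R R with FIRST {if}. Thus FOLLOW(Q) = {if}.
FOLLOW(E): in S::=E read E (occurrence 1), E is followed by read E with FIRST {read}; in S::=E read E (occurrence 2), the suffix after E is empty, so FOLLOW(E) ⊇ FOLLOW(S) = {$}; in E::=Q E R R, E is followed by R R with FIRST {if}; in Q::=E, the suffix after E is empty, so FOLLOW(E) ⊇ FOLLOW(Q) = {if}. Thus FOLLOW(E) = {$, if, read}.
FOLLOW(R): in E::=Q E R R (occurrence 1), R is followed by R with FIRST {if}; in E::=Q E R R (occurrence 2), the suffix after R is empty, so FOLLOW(R) ⊇ FOLLOW(E) = {$, if, read}; in Q::=if do R, the suffix after R is empty, so FOLLOW(R) ⊇ FOLLOW(Q) = {if}. Thus FOLLOW(R) = {$, if, read}.

{$, if, read}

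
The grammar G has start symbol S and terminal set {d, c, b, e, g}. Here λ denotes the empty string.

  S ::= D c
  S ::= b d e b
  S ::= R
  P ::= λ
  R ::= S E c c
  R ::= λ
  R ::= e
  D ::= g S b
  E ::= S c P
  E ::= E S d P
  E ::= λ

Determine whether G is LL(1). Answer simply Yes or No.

FIRST(S) = {λ, b, c, d, e, g}
FIRST(P) = {λ}
FIRST(R) = {λ, b, c, d, e, g}
FIRST(D) = {g}
FIRST(E) = {λ, b, c, d, e, g}
FOLLOW(S) = {$, b, c, d, e, g}
FOLLOW(P) = {b, c, d, e, g}
FOLLOW(R) = {$, b, c, d, e, g}
FOLLOW(D) = {c}
FOLLOW(E) = {b, c, d, e, g}
Cell M[E, b] receives both E ::= S c P and E ::= E S d P and E ::= λ — the grammar is not LL(1).

No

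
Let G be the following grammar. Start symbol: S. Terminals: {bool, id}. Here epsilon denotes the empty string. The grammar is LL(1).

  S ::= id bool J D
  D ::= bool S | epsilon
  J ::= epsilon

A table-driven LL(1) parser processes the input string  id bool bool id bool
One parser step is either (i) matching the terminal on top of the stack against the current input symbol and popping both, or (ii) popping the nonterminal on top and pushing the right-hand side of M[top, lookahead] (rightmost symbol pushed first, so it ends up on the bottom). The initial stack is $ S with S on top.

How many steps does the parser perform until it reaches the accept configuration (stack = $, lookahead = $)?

step 1: stack=$ S  input=id bool bool id bool $  — expand S ::= id bool J D
step 2: stack=$ D J bool id  input=id bool bool id bool $  — match id
step 3: stack=$ D J bool  input=bool bool id bool $  — match bool
step 4: stack=$ D J  input=bool id bool $  — expand J ::= epsilon
step 5: stack=$ D  input=bool id bool $  — expand D ::= bool S
step 6: stack=$ S bool  input=bool id bool $  — match bool
step 7: stack=$ S  input=id bool $  — expand S ::= id bool J D
step 8: stack=$ D J bool id  input=id bool $  — match id
step 9: stack=$ D J bool  input=bool $  — match bool
step 10: stack=$ D J  input=$  — expand J ::= epsilon
step 11: stack=$ D  input=$  — expand D ::= epsilon
Accept reached after 11 steps.

11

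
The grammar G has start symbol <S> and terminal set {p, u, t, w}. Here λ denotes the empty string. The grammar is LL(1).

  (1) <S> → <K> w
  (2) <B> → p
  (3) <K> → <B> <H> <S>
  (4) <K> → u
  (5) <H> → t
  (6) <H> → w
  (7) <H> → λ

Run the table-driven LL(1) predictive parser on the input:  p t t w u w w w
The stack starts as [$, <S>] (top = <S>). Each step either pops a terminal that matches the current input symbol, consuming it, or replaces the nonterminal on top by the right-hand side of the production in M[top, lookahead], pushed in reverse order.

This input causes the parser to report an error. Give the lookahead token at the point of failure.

t

step 1: stack=$ <S>  input=p t t w u w w w $  — expand <S> → <K> w
step 2: stack=$ w <K>  input=p t t w u w w w $  — expand <K> → <B> <H> <S>
step 3: stack=$ w <S> <H> <B>  input=p t t w u w w w $  — expand <B> → p
step 4: stack=$ w <S> <H> p  input=p t t w u w w w $  — match p
step 5: stack=$ w <S> <H>  input=t t w u w w w $  — expand <H> → t
step 6: stack=$ w <S> t  input=t t w u w w w $  — match t
step 7: stack=$ w <S>  input=t w u w w w $  — error: M[<S>, t] is empty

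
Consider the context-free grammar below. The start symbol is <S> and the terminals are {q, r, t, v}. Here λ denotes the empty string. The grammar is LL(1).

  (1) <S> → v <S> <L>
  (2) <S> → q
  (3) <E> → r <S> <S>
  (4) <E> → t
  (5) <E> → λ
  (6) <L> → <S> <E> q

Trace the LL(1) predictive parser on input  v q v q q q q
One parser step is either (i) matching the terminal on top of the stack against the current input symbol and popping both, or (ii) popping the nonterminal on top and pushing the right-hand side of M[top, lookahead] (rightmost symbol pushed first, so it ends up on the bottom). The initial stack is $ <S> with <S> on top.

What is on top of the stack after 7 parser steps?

<S>

step 1: stack=$ <S>  input=v q v q q q q $  — expand <S> → v <S> <L>
step 2: stack=$ <L> <S> v  input=v q v q q q q $  — match v
step 3: stack=$ <L> <S>  input=q v q q q q $  — expand <S> → q
step 4: stack=$ <L> q  input=q v q q q q $  — match q
step 5: stack=$ <L>  input=v q q q q $  — expand <L> → <S> <E> q
step 6: stack=$ q <E> <S>  input=v q q q q $  — expand <S> → v <S> <L>
step 7: stack=$ q <E> <L> <S> v  input=v q q q q $  — match v
Stack after step 7: $ q <E> <L> <S> (top = <S>).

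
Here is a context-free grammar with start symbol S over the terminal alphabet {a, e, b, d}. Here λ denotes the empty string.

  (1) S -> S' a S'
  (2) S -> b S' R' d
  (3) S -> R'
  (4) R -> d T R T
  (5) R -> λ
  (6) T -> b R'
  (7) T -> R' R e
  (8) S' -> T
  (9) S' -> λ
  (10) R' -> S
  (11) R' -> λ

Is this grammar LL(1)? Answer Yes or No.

FIRST(S) = {λ, a, b, d, e}
FIRST(R) = {λ, d}
FIRST(T) = {a, b, d, e}
FIRST(S') = {λ, a, b, d, e}
FIRST(R') = {λ, a, b, d, e}
FOLLOW(S) = {$, a, b, d, e}
FOLLOW(R) = {a, b, d, e}
FOLLOW(T) = {$, a, b, d, e}
FOLLOW(S') = {$, a, b, d, e}
FOLLOW(R') = {$, a, b, d, e}
Cell M[R, d] receives both R -> d T R T and R -> λ — the grammar is not LL(1).

No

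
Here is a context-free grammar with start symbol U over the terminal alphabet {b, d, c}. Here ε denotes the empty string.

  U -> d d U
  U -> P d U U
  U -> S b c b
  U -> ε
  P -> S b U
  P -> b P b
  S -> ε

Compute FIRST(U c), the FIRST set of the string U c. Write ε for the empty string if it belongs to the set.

{b, c, d}

FIRST(S): from S->ε we get {ε}. So FIRST(S) = {ε}.
FIRST(P): from P->S b U we get {b}; from P->b P b we get {b}. So FIRST(P) = {b}.
FIRST(U): from U->d d U we get {d}; from U->P d U U we get {b}; from U->S b c b we get {b}; from U->ε we get {ε}. So FIRST(U) = {ε, b, d}.
FIRST(U c): take FIRST of each symbol in turn, carrying on past any symbol whose FIRST contains ε; result {b, c, d}.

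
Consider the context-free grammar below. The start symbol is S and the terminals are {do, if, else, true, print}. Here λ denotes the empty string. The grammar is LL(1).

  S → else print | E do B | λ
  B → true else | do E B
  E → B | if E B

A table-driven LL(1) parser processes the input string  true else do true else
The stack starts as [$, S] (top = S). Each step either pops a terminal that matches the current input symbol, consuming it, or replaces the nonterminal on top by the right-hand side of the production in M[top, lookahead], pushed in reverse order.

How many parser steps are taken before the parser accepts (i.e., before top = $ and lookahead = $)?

9

step 1: stack=$ S  input=true else do true else $  — expand S → E do B
step 2: stack=$ B do E  input=true else do true else $  — expand E → B
step 3: stack=$ B do B  input=true else do true else $  — expand B → true else
step 4: stack=$ B do else true  input=true else do true else $  — match true
step 5: stack=$ B do else  input=else do true else $  — match else
step 6: stack=$ B do  input=do true else $  — match do
step 7: stack=$ B  input=true else $  — expand B → true else
step 8: stack=$ else true  input=true else $  — match true
step 9: stack=$ else  input=else $  — match else
Accept reached after 9 steps.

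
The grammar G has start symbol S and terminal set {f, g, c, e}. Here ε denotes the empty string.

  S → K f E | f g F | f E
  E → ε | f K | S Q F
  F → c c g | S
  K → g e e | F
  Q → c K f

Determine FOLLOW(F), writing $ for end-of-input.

{$, c, f}

FIRST(Q): from Q→c K f we get {c}. So FIRST(Q) = {c}.
FIRST(S): from S→K f E we get {c, f, g}; from S→f g F we get {f}; from S→f E we get {f}. So FIRST(S) = {c, f, g}.
FIRST(E): from E→ε we get {ε}; from E→f K we get {f}; from E→S Q F we get {c, f, g}. So FIRST(E) = {ε, c, f, g}.
FIRST(F): from F→c c g we get {c}; from F→S we get {c, f, g}. So FIRST(F) = {c, f, g}.
FIRST(K): from K→g e e we get {g}; from K→F we get {c, f, g}. So FIRST(K) = {c, f, g}.
FOLLOW(S) includes $ since S is the start symbol.
FOLLOW(Q): in E→S Q F, Q is followed by F with FIRST {c, f, g}. Thus FOLLOW(Q) = {c, f, g}.
FOLLOW(S): in E→S Q F, S is followed by Q F with FIRST {c}; in F→S, the suffix after S is empty, so FOLLOW(S) ⊇ FOLLOW(F) = {$, c, f}. Thus FOLLOW(S) = {$, c, f}.
FOLLOW(E): in S→K f E, the suffix after E is empty, so FOLLOW(E) ⊇ FOLLOW(S) = {$, c, f}; in S→f E, the suffix after E is empty, so FOLLOW(E) ⊇ FOLLOW(S) = {$, c, f}. Thus FOLLOW(E) = {$, c, f}.
FOLLOW(K): in S→K f E, K is followed by f E with FIRST {f}; in E→f K, the suffix after K is empty, so FOLLOW(K) ⊇ FOLLOW(E) = {$, c, f}; in Q→c K f, K is followed by f with FIRST {f}. Thus FOLLOW(K) = {$, c, f}.
FOLLOW(F): in S→f g F, the suffix after F is empty, so FOLLOW(F) ⊇ FOLLOW(S) = {$, c, f}; in E→S Q F, the suffix after F is empty, so FOLLOW(F) ⊇ FOLLOW(E) = {$, c, f}; in K→F, the suffix after F is empty, so FOLLOW(F) ⊇ FOLLOW(K) = {$, c, f}. Thus FOLLOW(F) = {$, c, f}.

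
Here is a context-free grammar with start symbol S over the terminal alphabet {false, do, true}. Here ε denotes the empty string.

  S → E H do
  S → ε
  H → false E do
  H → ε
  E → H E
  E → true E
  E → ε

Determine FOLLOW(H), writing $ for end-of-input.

FIRST(H): from H→false E do we get {false}; from H→ε we get {ε}. So FIRST(H) = {ε, false}.
FIRST(E): from E→H E we get {ε, false, true}; from E→true E we get {true}; from E→ε we get {ε}. So FIRST(E) = {ε, false, true}.
FIRST(S): from S→E H do we get {do, false, true}; from S→ε we get {ε}. So FIRST(S) = {ε, do, false, true}.
FOLLOW(S) includes $ since S is the start symbol.
FOLLOW(S): S appears on no right-hand side. Thus FOLLOW(S) = {$}.
FOLLOW(E): in S→E H do, E is followed by H do with FIRST {do, false}; in H→false E do, E is followed by do with FIRST {do}; in E→H E, the suffix after E is empty (adds nothing new); in E→true E, the suffix after E is empty (adds nothing new). Thus FOLLOW(E) = {do, false}.
FOLLOW(H): in S→E H do, H is followed by do with FIRST {do}; in E→H E, H is followed by E with FIRST {ε, false, true}; in E→H E, the suffix after H is nullable, so FOLLOW(H) ⊇ FOLLOW(E) = {do, false}. Thus FOLLOW(H) = {do, false, true}.

{do, false, true}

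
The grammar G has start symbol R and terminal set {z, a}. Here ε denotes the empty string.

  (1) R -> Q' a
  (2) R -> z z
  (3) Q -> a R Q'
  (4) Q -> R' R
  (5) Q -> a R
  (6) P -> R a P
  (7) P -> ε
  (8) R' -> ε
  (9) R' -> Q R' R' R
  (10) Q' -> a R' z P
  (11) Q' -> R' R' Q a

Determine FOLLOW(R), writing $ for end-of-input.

FIRST(R): from R->Q' a we get {a, z}; from R->z z we get {z}. So FIRST(R) = {a, z}.
FIRST(P): from P->R a P we get {a, z}; from P->ε we get {ε}. So FIRST(P) = {ε, a, z}.
FIRST(Q): from Q->a R Q' we get {a}; from Q->R' R we get {a, z}; from Q->a R we get {a}. So FIRST(Q) = {a, z}.
FIRST(R'): from R'->ε we get {ε}; from R'->Q R' R' R we get {a, z}. So FIRST(R') = {ε, a, z}.
FIRST(Q'): from Q'->a R' z P we get {a}; from Q'->R' R' Q a we get {a, z}. So FIRST(Q') = {a, z}.
FOLLOW(R) includes $ since R is the start symbol.
FOLLOW(Q): in R'->Q R' R' R, Q is followed by R' R' R with FIRST {a, z}; in Q'->R' R' Q a, Q is followed by a with FIRST {a}. Thus FOLLOW(Q) = {a, z}.
FOLLOW(R'): in Q->R' R, R' is followed by R with FIRST {a, z}; in R'->Q R' R' R (occurrence 1), R' is followed by R' R with FIRST {a, z}; in R'->Q R' R' R (occurrence 2), R' is followed by R with FIRST {a, z}; in Q'->a R' z P, R' is followed by z P with FIRST {z}; in Q'->R' R' Q a (occurrence 1), R' is followed by R' Q a with FIRST {a, z}; in Q'->R' R' Q a (occurrence 2), R' is followed by Q a with FIRST {a, z}. Thus FOLLOW(R') = {a, z}.
FOLLOW(R): in Q->a R Q', R is followed by Q' with FIRST {a, z}; in Q->R' R, the suffix after R is empty, so FOLLOW(R) ⊇ FOLLOW(Q) = {a, z}; in Q->a R, the suffix after R is empty, so FOLLOW(R) ⊇ FOLLOW(Q) = {a, z}; in P->R a P, R is followed by a P with FIRST {a}; in R'->Q R' R' R, the suffix after R is empty, so FOLLOW(R) ⊇ FOLLOW(R') = {a, z}. Thus FOLLOW(R) = {$, a, z}.
FOLLOW(Q'): in R->Q' a, Q' is followed by a with FIRST {a}; in Q->a R Q', the suffix after Q' is empty, so FOLLOW(Q') ⊇ FOLLOW(Q) = {a, z}. Thus FOLLOW(Q') = {a, z}.
FOLLOW(P): in P->R a P, the suffix after P is empty (adds nothing new); in Q'->a R' z P, the suffix after P is empty, so FOLLOW(P) ⊇ FOLLOW(Q') = {a, z}. Thus FOLLOW(P) = {a, z}.

{$, a, z}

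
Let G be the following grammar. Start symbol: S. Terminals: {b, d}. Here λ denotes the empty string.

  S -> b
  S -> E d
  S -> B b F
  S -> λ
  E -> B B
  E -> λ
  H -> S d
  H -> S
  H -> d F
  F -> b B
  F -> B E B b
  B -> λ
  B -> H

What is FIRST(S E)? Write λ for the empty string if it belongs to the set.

{λ, b, d}

FIRST(S): from S->b we get {b}; from S->E d we get {b, d}; from S->B b F we get {b, d}; from S->λ we get {λ}. So FIRST(S) = {λ, b, d}.
FIRST(H): from H->S d we get {b, d}; from H->S we get {λ, b, d}; from H->d F we get {d}. So FIRST(H) = {λ, b, d}.
FIRST(B): from B->λ we get {λ}; from B->H we get {λ, b, d}. So FIRST(B) = {λ, b, d}.
FIRST(E): from E->B B we get {λ, b, d}; from E->λ we get {λ}. So FIRST(E) = {λ, b, d}.
FIRST(F): from F->b B we get {b}; from F->B E B b we get {b, d}. So FIRST(F) = {b, d}.
FIRST(S E): take FIRST of each symbol in turn, carrying on past any symbol whose FIRST contains λ; result {λ, b, d}.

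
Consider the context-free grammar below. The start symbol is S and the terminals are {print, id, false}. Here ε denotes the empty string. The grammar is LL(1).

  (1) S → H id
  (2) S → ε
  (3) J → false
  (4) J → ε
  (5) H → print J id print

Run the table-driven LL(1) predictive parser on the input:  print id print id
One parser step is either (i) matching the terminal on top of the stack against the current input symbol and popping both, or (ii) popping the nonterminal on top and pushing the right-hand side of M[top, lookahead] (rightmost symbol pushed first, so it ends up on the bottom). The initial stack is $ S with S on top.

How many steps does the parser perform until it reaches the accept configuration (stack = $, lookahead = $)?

step 1: stack=$ S  input=print id print id $  — expand S → H id
step 2: stack=$ id H  input=print id print id $  — expand H → print J id print
step 3: stack=$ id print id J print  input=print id print id $  — match print
step 4: stack=$ id print id J  input=id print id $  — expand J → ε
step 5: stack=$ id print id  input=id print id $  — match id
step 6: stack=$ id print  input=print id $  — match print
step 7: stack=$ id  input=id $  — match id
Accept reached after 7 steps.

7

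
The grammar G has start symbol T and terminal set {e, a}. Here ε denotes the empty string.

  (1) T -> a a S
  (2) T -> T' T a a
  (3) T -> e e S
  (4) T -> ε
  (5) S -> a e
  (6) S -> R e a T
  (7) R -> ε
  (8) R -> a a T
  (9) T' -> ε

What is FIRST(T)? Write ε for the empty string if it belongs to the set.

{ε, a, e}

FIRST(R) = {ε, a}
FIRST(T') = {ε}
FIRST(T) = {ε, a, e}  (via T' T a a)
FIRST(S) = {a, e}  (via R e a T)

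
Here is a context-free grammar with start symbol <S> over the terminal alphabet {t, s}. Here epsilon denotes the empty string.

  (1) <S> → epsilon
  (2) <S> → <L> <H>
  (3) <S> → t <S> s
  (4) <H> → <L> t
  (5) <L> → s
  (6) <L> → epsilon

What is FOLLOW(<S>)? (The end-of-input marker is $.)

{$, s}

FIRST(<L>): from <L>→s we get {s}; from <L>→epsilon we get {epsilon}. So FIRST(<L>) = {epsilon, s}.
FIRST(<H>): from <H>→<L> t we get {s, t}. So FIRST(<H>) = {s, t}.
FIRST(<S>): from <S>→epsilon we get {epsilon}; from <S>→<L> <H> we get {s, t}; from <S>→t <S> s we get {t}. So FIRST(<S>) = {epsilon, s, t}.
FOLLOW(<S>) includes $ since <S> is the start symbol.
FOLLOW(<S>): in <S>→t <S> s, <S> is followed by s with FIRST {s}. Thus FOLLOW(<S>) = {$, s}.
FOLLOW(<H>): in <S>→<L> <H>, the suffix after <H> is empty, so FOLLOW(<H>) ⊇ FOLLOW(<S>) = {$, s}. Thus FOLLOW(<H>) = {$, s}.
FOLLOW(<L>): in <S>→<L> <H>, <L> is followed by <H> with FIRST {s, t}; in <H>→<L> t, <L> is followed by t with FIRST {t}. Thus FOLLOW(<L>) = {s, t}.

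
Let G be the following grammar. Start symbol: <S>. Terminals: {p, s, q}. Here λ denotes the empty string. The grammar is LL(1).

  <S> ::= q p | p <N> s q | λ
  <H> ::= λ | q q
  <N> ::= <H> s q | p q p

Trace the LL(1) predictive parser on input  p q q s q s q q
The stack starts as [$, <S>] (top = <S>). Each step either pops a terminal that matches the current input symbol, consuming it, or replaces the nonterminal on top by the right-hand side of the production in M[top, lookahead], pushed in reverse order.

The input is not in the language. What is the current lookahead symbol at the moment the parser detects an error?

q

step 1: stack=$ <S>  input=p q q s q s q q $  — expand <S> ::= p <N> s q
step 2: stack=$ q s <N> p  input=p q q s q s q q $  — match p
step 3: stack=$ q s <N>  input=q q s q s q q $  — expand <N> ::= <H> s q
step 4: stack=$ q s q s <H>  input=q q s q s q q $  — expand <H> ::= q q
step 5: stack=$ q s q s q q  input=q q s q s q q $  — match q
step 6: stack=$ q s q s q  input=q s q s q q $  — match q
step 7: stack=$ q s q s  input=s q s q q $  — match s
step 8: stack=$ q s q  input=q s q q $  — match q
step 9: stack=$ q s  input=s q q $  — match s
step 10: stack=$ q  input=q q $  — match q
step 11: stack=$  input=q $  — error: stack empty but input remains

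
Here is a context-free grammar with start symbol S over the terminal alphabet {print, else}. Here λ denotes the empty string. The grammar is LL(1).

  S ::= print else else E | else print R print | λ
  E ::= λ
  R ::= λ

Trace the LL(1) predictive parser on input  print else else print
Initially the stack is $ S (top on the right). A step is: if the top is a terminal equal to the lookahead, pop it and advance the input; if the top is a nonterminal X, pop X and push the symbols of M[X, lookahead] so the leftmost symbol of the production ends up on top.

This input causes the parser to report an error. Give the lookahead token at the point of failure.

step 1: stack=$ S  input=print else else print $  — expand S ::= print else else E
step 2: stack=$ E else else print  input=print else else print $  — match print
step 3: stack=$ E else else  input=else else print $  — match else
step 4: stack=$ E else  input=else print $  — match else
step 5: stack=$ E  input=print $  — error: M[E, print] is empty

print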